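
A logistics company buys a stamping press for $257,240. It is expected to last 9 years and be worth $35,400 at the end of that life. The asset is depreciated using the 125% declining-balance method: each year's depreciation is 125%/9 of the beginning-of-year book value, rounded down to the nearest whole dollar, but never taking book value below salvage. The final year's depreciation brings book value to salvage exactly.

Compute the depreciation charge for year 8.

$12,543

Depreciable base = $257,240 − $35,400 = $221,840.
Year 1: ⌊$257,240 × 125%/9⌋ = $35,727. Book value $221,513.
Year 2: ⌊$221,513 × 125%/9⌋ = $30,765. Book value $190,748.
Year 3: ⌊$190,748 × 125%/9⌋ = $26,492. Book value $164,256.
Year 4: ⌊$164,256 × 125%/9⌋ = $22,813. Book value $141,443.
Year 5: ⌊$141,443 × 125%/9⌋ = $19,644. Book value $121,799.
Year 6: ⌊$121,799 × 125%/9⌋ = $16,916. Book value $104,883.
Year 7: ⌊$104,883 × 125%/9⌋ = $14,567. Book value $90,316.
Year 8: ⌊$90,316 × 125%/9⌋ = $12,543. Book value $77,773.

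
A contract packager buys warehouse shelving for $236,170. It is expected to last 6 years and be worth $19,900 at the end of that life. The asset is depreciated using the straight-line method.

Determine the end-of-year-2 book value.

$164,080

Depreciable base = $236,170 − $19,900 = $216,270.
Annual expense = $216,270 / 6 = $36,045.
End of year 1: book value $200,125.
End of year 2: book value $164,080.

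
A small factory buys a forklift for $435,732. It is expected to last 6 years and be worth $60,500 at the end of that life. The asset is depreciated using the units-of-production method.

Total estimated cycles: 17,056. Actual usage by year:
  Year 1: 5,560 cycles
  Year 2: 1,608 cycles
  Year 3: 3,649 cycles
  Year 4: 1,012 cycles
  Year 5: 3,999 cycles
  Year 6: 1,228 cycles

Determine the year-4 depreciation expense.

Depreciable base = $435,732 − $60,500 = $375,232.
Rate = $375,232 / 17,056 cycles = $22 per cycle.
Year 1: 5,560 × $22 = $122,320. Book value $313,412.
Year 2: 1,608 × $22 = $35,376. Book value $278,036.
Year 3: 3,649 × $22 = $80,278. Book value $197,758.
Year 4: 1,012 × $22 = $22,264. Book value $175,494.

$22,264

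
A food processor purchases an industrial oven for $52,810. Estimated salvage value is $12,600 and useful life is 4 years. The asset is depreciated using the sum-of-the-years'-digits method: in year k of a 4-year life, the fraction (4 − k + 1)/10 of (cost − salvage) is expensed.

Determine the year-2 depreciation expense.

$12,063

Depreciable base = $52,810 − $12,600 = $40,210.
Sum of the years' digits = 4+3+2+1 = 10.
Year 1: $40,210 × 4/10 = $16,084. Book value $36,726.
Year 2: $40,210 × 3/10 = $12,063. Book value $24,663.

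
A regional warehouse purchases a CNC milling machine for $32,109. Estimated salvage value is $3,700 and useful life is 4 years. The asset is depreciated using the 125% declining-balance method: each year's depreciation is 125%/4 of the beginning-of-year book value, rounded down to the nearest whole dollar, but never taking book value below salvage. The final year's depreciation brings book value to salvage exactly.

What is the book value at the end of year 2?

$15,177

Depreciable base = $32,109 − $3,700 = $28,409.
Year 1: ⌊$32,109 × 125%/4⌋ = $10,034. Book value $22,075.
Year 2: ⌊$22,075 × 125%/4⌋ = $6,898. Book value $15,177.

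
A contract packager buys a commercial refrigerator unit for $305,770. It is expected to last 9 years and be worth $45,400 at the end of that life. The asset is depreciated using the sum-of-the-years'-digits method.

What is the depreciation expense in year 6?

$23,144

Depreciable base = $305,770 − $45,400 = $260,370.
Sum of the years' digits = 9+8+7+6+5+4+3+2+1 = 45.
Year 1: $260,370 × 9/45 = $52,074. Book value $253,696.
Year 2: $260,370 × 8/45 = $46,288. Book value $207,408.
Year 3: $260,370 × 7/45 = $40,502. Book value $166,906.
Year 4: $260,370 × 6/45 = $34,716. Book value $132,190.
Year 5: $260,370 × 5/45 = $28,930. Book value $103,260.
Year 6: $260,370 × 4/45 = $23,144. Book value $80,116.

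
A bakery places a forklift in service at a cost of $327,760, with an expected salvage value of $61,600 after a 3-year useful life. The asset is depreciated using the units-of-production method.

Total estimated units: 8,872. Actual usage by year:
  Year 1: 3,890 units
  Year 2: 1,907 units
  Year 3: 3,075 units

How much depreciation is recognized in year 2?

$57,210

Depreciable base = $327,760 − $61,600 = $266,160.
Rate = $266,160 / 8,872 units = $30 per unit.
Year 1: 3,890 × $30 = $116,700. Book value $211,060.
Year 2: 1,907 × $30 = $57,210. Book value $153,850.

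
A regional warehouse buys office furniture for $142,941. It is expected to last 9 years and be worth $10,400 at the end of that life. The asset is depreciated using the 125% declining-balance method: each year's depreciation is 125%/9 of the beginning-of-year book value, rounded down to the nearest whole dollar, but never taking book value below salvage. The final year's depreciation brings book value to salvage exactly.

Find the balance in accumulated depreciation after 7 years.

$92,754

Depreciable base = $142,941 − $10,400 = $132,541.
Year 1: ⌊$142,941 × 125%/9⌋ = $19,852. Book value $123,089.
Year 2: ⌊$123,089 × 125%/9⌋ = $17,095. Book value $105,994.
Year 3: ⌊$105,994 × 125%/9⌋ = $14,721. Book value $91,273.
Year 4: ⌊$91,273 × 125%/9⌋ = $12,676. Book value $78,597.
Year 5: ⌊$78,597 × 125%/9⌋ = $10,916. Book value $67,681.
Year 6: ⌊$67,681 × 125%/9⌋ = $9,400. Book value $58,281.
Year 7: ⌊$58,281 × 125%/9⌋ = $8,094. Book value $50,187.
Accumulated through year 7 = $142,941 − $50,187 = $92,754.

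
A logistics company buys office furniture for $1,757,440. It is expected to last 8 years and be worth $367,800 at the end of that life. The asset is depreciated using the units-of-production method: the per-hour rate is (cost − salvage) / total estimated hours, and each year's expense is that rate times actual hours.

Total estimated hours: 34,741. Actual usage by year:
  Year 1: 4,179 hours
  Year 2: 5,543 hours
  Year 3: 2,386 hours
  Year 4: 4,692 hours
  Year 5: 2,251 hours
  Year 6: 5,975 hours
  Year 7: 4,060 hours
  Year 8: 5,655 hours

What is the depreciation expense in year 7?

Depreciable base = $1,757,440 − $367,800 = $1,389,640.
Rate = $1,389,640 / 34,741 hours = $40 per hour.
Year 1: 4,179 × $40 = $167,160. Book value $1,590,280.
Year 2: 5,543 × $40 = $221,720. Book value $1,368,560.
Year 3: 2,386 × $40 = $95,440. Book value $1,273,120.
Year 4: 4,692 × $40 = $187,680. Book value $1,085,440.
Year 5: 2,251 × $40 = $90,040. Book value $995,400.
Year 6: 5,975 × $40 = $239,000. Book value $756,400.
Year 7: 4,060 × $40 = $162,400. Book value $594,000.

$162,400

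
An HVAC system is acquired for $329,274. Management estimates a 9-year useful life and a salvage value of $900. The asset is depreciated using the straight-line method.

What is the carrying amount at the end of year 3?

Depreciable base = $329,274 − $900 = $328,374.
Annual expense = $328,374 / 9 = $36,486.
End of year 1: book value $292,788.
End of year 2: book value $256,302.
End of year 3: book value $219,816.

$219,816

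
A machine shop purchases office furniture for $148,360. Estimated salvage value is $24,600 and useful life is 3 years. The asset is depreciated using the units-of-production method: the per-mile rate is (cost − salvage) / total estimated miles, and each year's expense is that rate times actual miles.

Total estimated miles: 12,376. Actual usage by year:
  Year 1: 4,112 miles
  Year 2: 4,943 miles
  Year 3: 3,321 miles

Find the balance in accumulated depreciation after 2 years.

$90,550

Depreciable base = $148,360 − $24,600 = $123,760.
Rate = $123,760 / 12,376 miles = $10 per mile.
Year 1: 4,112 × $10 = $41,120. Book value $107,240.
Year 2: 4,943 × $10 = $49,430. Book value $57,810.
Accumulated through year 2 = $148,360 − $57,810 = $90,550.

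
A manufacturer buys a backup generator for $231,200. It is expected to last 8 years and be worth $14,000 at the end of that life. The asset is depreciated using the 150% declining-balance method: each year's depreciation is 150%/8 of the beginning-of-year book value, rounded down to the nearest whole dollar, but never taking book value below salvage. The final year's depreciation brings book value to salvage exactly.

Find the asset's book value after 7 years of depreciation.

$54,046

Depreciable base = $231,200 − $14,000 = $217,200.
Year 1: ⌊$231,200 × 150%/8⌋ = $43,350. Book value $187,850.
Year 2: ⌊$187,850 × 150%/8⌋ = $35,221. Book value $152,629.
Year 3: ⌊$152,629 × 150%/8⌋ = $28,617. Book value $124,012.
Year 4: ⌊$124,012 × 150%/8⌋ = $23,252. Book value $100,760.
Year 5: ⌊$100,760 × 150%/8⌋ = $18,892. Book value $81,868.
Year 6: ⌊$81,868 × 150%/8⌋ = $15,350. Book value $66,518.
Year 7: ⌊$66,518 × 150%/8⌋ = $12,472. Book value $54,046.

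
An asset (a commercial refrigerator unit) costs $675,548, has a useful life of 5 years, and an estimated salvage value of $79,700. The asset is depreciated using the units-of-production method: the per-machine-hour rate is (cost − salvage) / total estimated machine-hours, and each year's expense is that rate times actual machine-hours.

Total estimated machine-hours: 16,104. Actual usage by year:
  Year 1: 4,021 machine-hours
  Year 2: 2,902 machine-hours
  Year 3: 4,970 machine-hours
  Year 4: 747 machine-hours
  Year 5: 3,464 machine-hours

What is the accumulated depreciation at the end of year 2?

$256,151

Depreciable base = $675,548 − $79,700 = $595,848.
Rate = $595,848 / 16,104 machine-hours = $37 per machine-hour.
Year 1: 4,021 × $37 = $148,777. Book value $526,771.
Year 2: 2,902 × $37 = $107,374. Book value $419,397.
Accumulated through year 2 = $675,548 − $419,397 = $256,151.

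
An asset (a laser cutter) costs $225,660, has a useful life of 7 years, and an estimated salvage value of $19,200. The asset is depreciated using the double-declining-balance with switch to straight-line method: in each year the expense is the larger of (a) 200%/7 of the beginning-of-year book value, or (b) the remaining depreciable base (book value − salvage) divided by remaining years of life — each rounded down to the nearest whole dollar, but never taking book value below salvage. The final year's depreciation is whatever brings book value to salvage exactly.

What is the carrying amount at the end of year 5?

$41,959

Depreciable base = $225,660 − $19,200 = $206,460.
Year 1: DB = ⌊$225,660 × 200%/7⌋ = $64,474; SL = ⌊$206,460/7⌋ = $29,494 → take DB $64,474. Book value $161,186.
Year 2: DB = ⌊$161,186 × 200%/7⌋ = $46,053; SL = ⌊$141,986/6⌋ = $23,664 → take DB $46,053. Book value $115,133.
Year 3: DB = ⌊$115,133 × 200%/7⌋ = $32,895; SL = ⌊$95,933/5⌋ = $19,186 → take DB $32,895. Book value $82,238.
Year 4: DB = ⌊$82,238 × 200%/7⌋ = $23,496; SL = ⌊$63,038/4⌋ = $15,759 → take DB $23,496. Book value $58,742.
Year 5: DB = ⌊$58,742 × 200%/7⌋ = $16,783; SL = ⌊$39,542/3⌋ = $13,180 → take DB $16,783. Book value $41,959.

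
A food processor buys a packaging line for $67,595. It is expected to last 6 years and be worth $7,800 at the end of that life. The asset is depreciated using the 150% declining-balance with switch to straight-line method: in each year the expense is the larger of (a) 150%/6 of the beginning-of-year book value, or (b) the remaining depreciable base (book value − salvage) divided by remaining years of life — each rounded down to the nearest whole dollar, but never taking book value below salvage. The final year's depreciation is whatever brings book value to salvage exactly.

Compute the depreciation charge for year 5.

$6,794

Depreciable base = $67,595 − $7,800 = $59,795.
Year 1: DB = ⌊$67,595 × 150%/6⌋ = $16,898; SL = ⌊$59,795/6⌋ = $9,965 → take DB $16,898. Book value $50,697.
Year 2: DB = ⌊$50,697 × 150%/6⌋ = $12,674; SL = ⌊$42,897/5⌋ = $8,579 → take DB $12,674. Book value $38,023.
Year 3: DB = ⌊$38,023 × 150%/6⌋ = $9,505; SL = ⌊$30,223/4⌋ = $7,555 → take DB $9,505. Book value $28,518.
Year 4: DB = ⌊$28,518 × 150%/6⌋ = $7,129; SL = ⌊$20,718/3⌋ = $6,906 → take DB $7,129. Book value $21,389.
Year 5: DB = ⌊$21,389 × 150%/6⌋ = $5,347; SL = ⌊$13,589/2⌋ = $6,794 → take SL $6,794. Book value $14,595.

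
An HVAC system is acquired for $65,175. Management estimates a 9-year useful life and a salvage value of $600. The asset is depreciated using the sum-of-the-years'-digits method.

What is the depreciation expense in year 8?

$2,870

Depreciable base = $65,175 − $600 = $64,575.
Sum of the years' digits = 9+8+7+6+5+4+3+2+1 = 45.
Year 1: $64,575 × 9/45 = $12,915. Book value $52,260.
Year 2: $64,575 × 8/45 = $11,480. Book value $40,780.
Year 3: $64,575 × 7/45 = $10,045. Book value $30,735.
Year 4: $64,575 × 6/45 = $8,610. Book value $22,125.
Year 5: $64,575 × 5/45 = $7,175. Book value $14,950.
Year 6: $64,575 × 4/45 = $5,740. Book value $9,210.
Year 7: $64,575 × 3/45 = $4,305. Book value $4,905.
Year 8: $64,575 × 2/45 = $2,870. Book value $2,035.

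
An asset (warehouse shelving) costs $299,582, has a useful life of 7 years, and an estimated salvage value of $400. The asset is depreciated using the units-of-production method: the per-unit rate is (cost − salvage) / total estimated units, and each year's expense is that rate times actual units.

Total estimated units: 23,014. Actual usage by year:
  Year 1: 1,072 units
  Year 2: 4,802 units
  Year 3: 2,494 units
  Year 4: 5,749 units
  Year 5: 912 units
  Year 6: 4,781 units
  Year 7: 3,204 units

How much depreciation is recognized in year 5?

Depreciable base = $299,582 − $400 = $299,182.
Rate = $299,182 / 23,014 units = $13 per unit.
Year 1: 1,072 × $13 = $13,936. Book value $285,646.
Year 2: 4,802 × $13 = $62,426. Book value $223,220.
Year 3: 2,494 × $13 = $32,422. Book value $190,798.
Year 4: 5,749 × $13 = $74,737. Book value $116,061.
Year 5: 912 × $13 = $11,856. Book value $104,205.

$11,856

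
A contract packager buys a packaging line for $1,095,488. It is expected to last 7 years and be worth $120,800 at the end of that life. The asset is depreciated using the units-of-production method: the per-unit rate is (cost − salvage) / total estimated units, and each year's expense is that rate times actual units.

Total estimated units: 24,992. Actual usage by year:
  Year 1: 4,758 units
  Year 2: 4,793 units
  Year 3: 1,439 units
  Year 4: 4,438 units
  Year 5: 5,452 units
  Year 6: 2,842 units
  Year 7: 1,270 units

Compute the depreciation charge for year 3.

Depreciable base = $1,095,488 − $120,800 = $974,688.
Rate = $974,688 / 24,992 units = $39 per unit.
Year 1: 4,758 × $39 = $185,562. Book value $909,926.
Year 2: 4,793 × $39 = $186,927. Book value $722,999.
Year 3: 1,439 × $39 = $56,121. Book value $666,878.

$56,121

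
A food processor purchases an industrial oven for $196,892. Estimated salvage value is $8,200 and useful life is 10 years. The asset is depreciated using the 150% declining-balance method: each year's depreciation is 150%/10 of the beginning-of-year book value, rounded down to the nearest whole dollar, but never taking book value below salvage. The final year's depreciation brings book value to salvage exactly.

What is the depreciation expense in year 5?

Depreciable base = $196,892 − $8,200 = $188,692.
Year 1: ⌊$196,892 × 150%/10⌋ = $29,533. Book value $167,359.
Year 2: ⌊$167,359 × 150%/10⌋ = $25,103. Book value $142,256.
Year 3: ⌊$142,256 × 150%/10⌋ = $21,338. Book value $120,918.
Year 4: ⌊$120,918 × 150%/10⌋ = $18,137. Book value $102,781.
Year 5: ⌊$102,781 × 150%/10⌋ = $15,417. Book value $87,364.

$15,417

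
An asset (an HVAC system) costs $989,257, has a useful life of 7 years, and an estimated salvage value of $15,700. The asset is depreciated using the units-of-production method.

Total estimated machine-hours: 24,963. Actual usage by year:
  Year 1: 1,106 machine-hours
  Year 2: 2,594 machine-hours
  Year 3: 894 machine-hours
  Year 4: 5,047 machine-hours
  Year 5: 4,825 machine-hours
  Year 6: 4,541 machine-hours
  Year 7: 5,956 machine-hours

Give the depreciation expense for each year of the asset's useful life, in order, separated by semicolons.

$43,134; $101,166; $34,866; $196,833; $188,175; $177,099; $232,284

Depreciable base = $989,257 − $15,700 = $973,557.
Rate = $973,557 / 24,963 machine-hours = $39 per machine-hour.
Year 1: 1,106 × $39 = $43,134. Book value $946,123.
Year 2: 2,594 × $39 = $101,166. Book value $844,957.
Year 3: 894 × $39 = $34,866. Book value $810,091.
Year 4: 5,047 × $39 = $196,833. Book value $613,258.
Year 5: 4,825 × $39 = $188,175. Book value $425,083.
Year 6: 4,541 × $39 = $177,099. Book value $247,984.
Year 7: 5,956 × $39 = $232,284. Book value $15,700.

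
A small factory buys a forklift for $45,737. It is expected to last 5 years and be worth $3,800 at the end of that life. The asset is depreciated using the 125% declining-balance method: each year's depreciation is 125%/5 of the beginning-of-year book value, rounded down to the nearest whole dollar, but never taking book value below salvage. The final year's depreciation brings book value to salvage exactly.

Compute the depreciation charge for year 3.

Depreciable base = $45,737 − $3,800 = $41,937.
Year 1: ⌊$45,737 × 125%/5⌋ = $11,434. Book value $34,303.
Year 2: ⌊$34,303 × 125%/5⌋ = $8,575. Book value $25,728.
Year 3: ⌊$25,728 × 125%/5⌋ = $6,432. Book value $19,296.

$6,432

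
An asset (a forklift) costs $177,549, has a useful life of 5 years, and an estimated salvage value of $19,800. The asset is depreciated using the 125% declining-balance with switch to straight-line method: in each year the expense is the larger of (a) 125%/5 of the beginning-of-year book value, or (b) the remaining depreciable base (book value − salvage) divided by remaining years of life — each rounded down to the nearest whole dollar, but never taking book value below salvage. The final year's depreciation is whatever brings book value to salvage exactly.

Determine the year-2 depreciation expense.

Depreciable base = $177,549 − $19,800 = $157,749.
Year 1: DB = ⌊$177,549 × 125%/5⌋ = $44,387; SL = ⌊$157,749/5⌋ = $31,549 → take DB $44,387. Book value $133,162.
Year 2: DB = ⌊$133,162 × 125%/5⌋ = $33,290; SL = ⌊$113,362/4⌋ = $28,340 → take DB $33,290. Book value $99,872.

$33,290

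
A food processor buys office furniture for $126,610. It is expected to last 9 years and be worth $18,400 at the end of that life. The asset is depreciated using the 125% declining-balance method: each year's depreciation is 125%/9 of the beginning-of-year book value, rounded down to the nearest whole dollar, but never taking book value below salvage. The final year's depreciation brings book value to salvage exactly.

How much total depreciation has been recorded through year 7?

$82,157

Depreciable base = $126,610 − $18,400 = $108,210.
Year 1: ⌊$126,610 × 125%/9⌋ = $17,584. Book value $109,026.
Year 2: ⌊$109,026 × 125%/9⌋ = $15,142. Book value $93,884.
Year 3: ⌊$93,884 × 125%/9⌋ = $13,039. Book value $80,845.
Year 4: ⌊$80,845 × 125%/9⌋ = $11,228. Book value $69,617.
Year 5: ⌊$69,617 × 125%/9⌋ = $9,669. Book value $59,948.
Year 6: ⌊$59,948 × 125%/9⌋ = $8,326. Book value $51,622.
Year 7: ⌊$51,622 × 125%/9⌋ = $7,169. Book value $44,453.
Accumulated through year 7 = $126,610 − $44,453 = $82,157.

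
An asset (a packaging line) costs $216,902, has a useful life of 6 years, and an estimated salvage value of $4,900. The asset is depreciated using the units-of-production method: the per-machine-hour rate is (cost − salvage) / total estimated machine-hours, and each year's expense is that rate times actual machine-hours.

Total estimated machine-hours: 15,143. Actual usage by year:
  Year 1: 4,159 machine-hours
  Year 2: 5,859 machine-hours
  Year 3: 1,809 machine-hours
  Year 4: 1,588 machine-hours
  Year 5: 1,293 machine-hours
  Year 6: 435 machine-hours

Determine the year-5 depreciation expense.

$18,102

Depreciable base = $216,902 − $4,900 = $212,002.
Rate = $212,002 / 15,143 machine-hours = $14 per machine-hour.
Year 1: 4,159 × $14 = $58,226. Book value $158,676.
Year 2: 5,859 × $14 = $82,026. Book value $76,650.
Year 3: 1,809 × $14 = $25,326. Book value $51,324.
Year 4: 1,588 × $14 = $22,232. Book value $29,092.
Year 5: 1,293 × $14 = $18,102. Book value $10,990.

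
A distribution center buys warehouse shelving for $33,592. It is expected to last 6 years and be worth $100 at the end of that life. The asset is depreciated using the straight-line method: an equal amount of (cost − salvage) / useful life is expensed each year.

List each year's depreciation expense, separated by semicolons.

Depreciable base = $33,592 − $100 = $33,492.
Annual expense = $33,492 / 6 = $5,582.
End of year 1: book value $28,010.
End of year 2: book value $22,428.
End of year 3: book value $16,846.
End of year 4: book value $11,264.
End of year 5: book value $5,682.
End of year 6: book value $100.

$5,582; $5,582; $5,582; $5,582; $5,582; $5,582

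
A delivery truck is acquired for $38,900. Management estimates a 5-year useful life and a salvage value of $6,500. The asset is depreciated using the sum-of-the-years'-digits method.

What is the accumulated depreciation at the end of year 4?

$30,240

Depreciable base = $38,900 − $6,500 = $32,400.
Sum of the years' digits = 5+4+3+2+1 = 15.
Year 1: $32,400 × 5/15 = $10,800. Book value $28,100.
Year 2: $32,400 × 4/15 = $8,640. Book value $19,460.
Year 3: $32,400 × 3/15 = $6,480. Book value $12,980.
Year 4: $32,400 × 2/15 = $4,320. Book value $8,660.
Accumulated through year 4 = $38,900 − $8,660 = $30,240.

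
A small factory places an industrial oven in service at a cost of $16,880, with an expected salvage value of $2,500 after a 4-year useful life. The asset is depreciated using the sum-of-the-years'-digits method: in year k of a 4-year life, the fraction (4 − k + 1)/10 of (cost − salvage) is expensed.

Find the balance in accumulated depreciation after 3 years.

Depreciable base = $16,880 − $2,500 = $14,380.
Sum of the years' digits = 4+3+2+1 = 10.
Year 1: $14,380 × 4/10 = $5,752. Book value $11,128.
Year 2: $14,380 × 3/10 = $4,314. Book value $6,814.
Year 3: $14,380 × 2/10 = $2,876. Book value $3,938.
Accumulated through year 3 = $16,880 − $3,938 = $12,942.

$12,942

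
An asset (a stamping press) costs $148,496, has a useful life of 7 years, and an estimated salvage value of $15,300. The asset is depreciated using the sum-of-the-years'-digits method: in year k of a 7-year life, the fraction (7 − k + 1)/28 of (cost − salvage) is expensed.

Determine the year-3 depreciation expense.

$23,785

Depreciable base = $148,496 − $15,300 = $133,196.
Sum of the years' digits = 7+6+5+4+3+2+1 = 28.
Year 1: $133,196 × 7/28 = $33,299. Book value $115,197.
Year 2: $133,196 × 6/28 = $28,542. Book value $86,655.
Year 3: $133,196 × 5/28 = $23,785. Book value $62,870.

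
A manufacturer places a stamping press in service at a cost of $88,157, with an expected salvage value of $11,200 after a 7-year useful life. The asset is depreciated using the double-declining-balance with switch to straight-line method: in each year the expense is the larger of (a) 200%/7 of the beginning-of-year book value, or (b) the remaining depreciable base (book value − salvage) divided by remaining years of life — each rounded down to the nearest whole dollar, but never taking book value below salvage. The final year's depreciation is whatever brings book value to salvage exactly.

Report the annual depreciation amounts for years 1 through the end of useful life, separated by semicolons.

Depreciable base = $88,157 − $11,200 = $76,957.
Year 1: DB = ⌊$88,157 × 200%/7⌋ = $25,187; SL = ⌊$76,957/7⌋ = $10,993 → take DB $25,187. Book value $62,970.
Year 2: DB = ⌊$62,970 × 200%/7⌋ = $17,991; SL = ⌊$51,770/6⌋ = $8,628 → take DB $17,991. Book value $44,979.
Year 3: DB = ⌊$44,979 × 200%/7⌋ = $12,851; SL = ⌊$33,779/5⌋ = $6,755 → take DB $12,851. Book value $32,128.
Year 4: DB = ⌊$32,128 × 200%/7⌋ = $9,179; SL = ⌊$20,928/4⌋ = $5,232 → take DB $9,179. Book value $22,949.
Year 5: DB = ⌊$22,949 × 200%/7⌋ = $6,556; SL = ⌊$11,749/3⌋ = $3,916 → take DB $6,556. Book value $16,393.
Year 6: DB = ⌊$16,393 × 200%/7⌋ = $4,683; SL = ⌊$5,193/2⌋ = $2,596 → take DB $4,683. Book value $11,710.
Year 7 (final): $11,710 − $11,200 = $510. Book value $11,200.

$25,187; $17,991; $12,851; $9,179; $6,556; $4,683; $510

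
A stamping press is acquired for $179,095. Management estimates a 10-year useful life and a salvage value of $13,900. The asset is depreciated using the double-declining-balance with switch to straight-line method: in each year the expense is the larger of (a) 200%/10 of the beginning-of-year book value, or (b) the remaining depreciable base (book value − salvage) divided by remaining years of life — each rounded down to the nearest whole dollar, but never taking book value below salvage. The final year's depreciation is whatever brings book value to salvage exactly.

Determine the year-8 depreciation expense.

Depreciable base = $179,095 − $13,900 = $165,195.
Year 1: DB = ⌊$179,095 × 200%/10⌋ = $35,819; SL = ⌊$165,195/10⌋ = $16,519 → take DB $35,819. Book value $143,276.
Year 2: DB = ⌊$143,276 × 200%/10⌋ = $28,655; SL = ⌊$129,376/9⌋ = $14,375 → take DB $28,655. Book value $114,621.
Year 3: DB = ⌊$114,621 × 200%/10⌋ = $22,924; SL = ⌊$100,721/8⌋ = $12,590 → take DB $22,924. Book value $91,697.
Year 4: DB = ⌊$91,697 × 200%/10⌋ = $18,339; SL = ⌊$77,797/7⌋ = $11,113 → take DB $18,339. Book value $73,358.
Year 5: DB = ⌊$73,358 × 200%/10⌋ = $14,671; SL = ⌊$59,458/6⌋ = $9,909 → take DB $14,671. Book value $58,687.
Year 6: DB = ⌊$58,687 × 200%/10⌋ = $11,737; SL = ⌊$44,787/5⌋ = $8,957 → take DB $11,737. Book value $46,950.
Year 7: DB = ⌊$46,950 × 200%/10⌋ = $9,390; SL = ⌊$33,050/4⌋ = $8,262 → take DB $9,390. Book value $37,560.
Year 8: DB = ⌊$37,560 × 200%/10⌋ = $7,512; SL = ⌊$23,660/3⌋ = $7,886 → take SL $7,886. Book value $29,674.

$7,886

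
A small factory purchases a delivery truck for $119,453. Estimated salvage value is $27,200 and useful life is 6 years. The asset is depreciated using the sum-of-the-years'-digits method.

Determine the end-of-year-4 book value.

$40,379

Depreciable base = $119,453 − $27,200 = $92,253.
Sum of the years' digits = 6+5+4+3+2+1 = 21.
Year 1: $92,253 × 6/21 = $26,358. Book value $93,095.
Year 2: $92,253 × 5/21 = $21,965. Book value $71,130.
Year 3: $92,253 × 4/21 = $17,572. Book value $53,558.
Year 4: $92,253 × 3/21 = $13,179. Book value $40,379.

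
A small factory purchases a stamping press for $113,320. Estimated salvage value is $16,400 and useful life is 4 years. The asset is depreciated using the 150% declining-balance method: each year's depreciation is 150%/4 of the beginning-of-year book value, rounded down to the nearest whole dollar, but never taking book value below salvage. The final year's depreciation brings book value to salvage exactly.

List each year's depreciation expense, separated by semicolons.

$42,495; $26,559; $16,599; $11,267

Depreciable base = $113,320 − $16,400 = $96,920.
Year 1: ⌊$113,320 × 150%/4⌋ = $42,495. Book value $70,825.
Year 2: ⌊$70,825 × 150%/4⌋ = $26,559. Book value $44,266.
Year 3: ⌊$44,266 × 150%/4⌋ = $16,599. Book value $27,667.
Year 4 (final): $27,667 − $16,400 = $11,267. Book value $16,400.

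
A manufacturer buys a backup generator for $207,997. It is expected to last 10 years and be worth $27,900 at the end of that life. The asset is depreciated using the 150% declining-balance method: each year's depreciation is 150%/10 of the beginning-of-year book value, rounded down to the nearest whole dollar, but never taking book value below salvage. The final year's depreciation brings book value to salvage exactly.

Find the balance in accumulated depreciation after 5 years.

Depreciable base = $207,997 − $27,900 = $180,097.
Year 1: ⌊$207,997 × 150%/10⌋ = $31,199. Book value $176,798.
Year 2: ⌊$176,798 × 150%/10⌋ = $26,519. Book value $150,279.
Year 3: ⌊$150,279 × 150%/10⌋ = $22,541. Book value $127,738.
Year 4: ⌊$127,738 × 150%/10⌋ = $19,160. Book value $108,578.
Year 5: ⌊$108,578 × 150%/10⌋ = $16,286. Book value $92,292.
Accumulated through year 5 = $207,997 − $92,292 = $115,705.

$115,705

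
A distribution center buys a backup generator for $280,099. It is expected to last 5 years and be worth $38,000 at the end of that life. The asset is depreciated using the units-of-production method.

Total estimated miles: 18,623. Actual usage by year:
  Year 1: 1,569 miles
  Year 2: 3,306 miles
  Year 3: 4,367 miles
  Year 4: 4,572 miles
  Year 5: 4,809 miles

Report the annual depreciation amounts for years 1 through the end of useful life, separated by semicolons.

$20,397; $42,978; $56,771; $59,436; $62,517

Depreciable base = $280,099 − $38,000 = $242,099.
Rate = $242,099 / 18,623 miles = $13 per mile.
Year 1: 1,569 × $13 = $20,397. Book value $259,702.
Year 2: 3,306 × $13 = $42,978. Book value $216,724.
Year 3: 4,367 × $13 = $56,771. Book value $159,953.
Year 4: 4,572 × $13 = $59,436. Book value $100,517.
Year 5: 4,809 × $13 = $62,517. Book value $38,000.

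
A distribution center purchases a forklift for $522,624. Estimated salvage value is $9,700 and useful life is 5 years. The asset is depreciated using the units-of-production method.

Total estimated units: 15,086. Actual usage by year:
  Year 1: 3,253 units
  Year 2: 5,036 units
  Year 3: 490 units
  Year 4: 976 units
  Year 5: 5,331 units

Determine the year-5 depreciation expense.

$181,254

Depreciable base = $522,624 − $9,700 = $512,924.
Rate = $512,924 / 15,086 units = $34 per unit.
Year 1: 3,253 × $34 = $110,602. Book value $412,022.
Year 2: 5,036 × $34 = $171,224. Book value $240,798.
Year 3: 490 × $34 = $16,660. Book value $224,138.
Year 4: 976 × $34 = $33,184. Book value $190,954.
Year 5: 5,331 × $34 = $181,254. Book value $9,700.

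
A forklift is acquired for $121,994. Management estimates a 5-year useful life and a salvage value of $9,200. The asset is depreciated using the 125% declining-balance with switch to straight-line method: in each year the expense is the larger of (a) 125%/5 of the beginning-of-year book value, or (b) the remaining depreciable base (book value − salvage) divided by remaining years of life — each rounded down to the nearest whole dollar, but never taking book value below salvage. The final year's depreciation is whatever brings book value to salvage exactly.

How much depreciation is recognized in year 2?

$22,874

Depreciable base = $121,994 − $9,200 = $112,794.
Year 1: DB = ⌊$121,994 × 125%/5⌋ = $30,498; SL = ⌊$112,794/5⌋ = $22,558 → take DB $30,498. Book value $91,496.
Year 2: DB = ⌊$91,496 × 125%/5⌋ = $22,874; SL = ⌊$82,296/4⌋ = $20,574 → take DB $22,874. Book value $68,622.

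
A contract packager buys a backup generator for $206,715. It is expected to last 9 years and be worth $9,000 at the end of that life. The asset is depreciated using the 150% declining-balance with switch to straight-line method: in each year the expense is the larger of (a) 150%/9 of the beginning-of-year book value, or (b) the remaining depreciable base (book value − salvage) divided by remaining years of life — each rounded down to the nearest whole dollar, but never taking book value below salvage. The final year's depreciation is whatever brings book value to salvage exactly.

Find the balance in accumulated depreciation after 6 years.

Depreciable base = $206,715 − $9,000 = $197,715.
Year 1: DB = ⌊$206,715 × 150%/9⌋ = $34,452; SL = ⌊$197,715/9⌋ = $21,968 → take DB $34,452. Book value $172,263.
Year 2: DB = ⌊$172,263 × 150%/9⌋ = $28,710; SL = ⌊$163,263/8⌋ = $20,407 → take DB $28,710. Book value $143,553.
Year 3: DB = ⌊$143,553 × 150%/9⌋ = $23,925; SL = ⌊$134,553/7⌋ = $19,221 → take DB $23,925. Book value $119,628.
Year 4: DB = ⌊$119,628 × 150%/9⌋ = $19,938; SL = ⌊$110,628/6⌋ = $18,438 → take DB $19,938. Book value $99,690.
Year 5: DB = ⌊$99,690 × 150%/9⌋ = $16,615; SL = ⌊$90,690/5⌋ = $18,138 → take SL $18,138. Book value $81,552.
Year 6: DB = ⌊$81,552 × 150%/9⌋ = $13,592; SL = ⌊$72,552/4⌋ = $18,138 → take SL $18,138. Book value $63,414.
Accumulated through year 6 = $206,715 − $63,414 = $143,301.

$143,301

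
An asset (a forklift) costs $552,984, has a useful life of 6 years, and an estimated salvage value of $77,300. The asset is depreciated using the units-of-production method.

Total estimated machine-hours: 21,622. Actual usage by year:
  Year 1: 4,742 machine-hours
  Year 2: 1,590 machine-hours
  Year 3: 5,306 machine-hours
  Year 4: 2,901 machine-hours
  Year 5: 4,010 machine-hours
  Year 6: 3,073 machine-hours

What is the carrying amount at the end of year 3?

Depreciable base = $552,984 − $77,300 = $475,684.
Rate = $475,684 / 21,622 machine-hours = $22 per machine-hour.
Year 1: 4,742 × $22 = $104,324. Book value $448,660.
Year 2: 1,590 × $22 = $34,980. Book value $413,680.
Year 3: 5,306 × $22 = $116,732. Book value $296,948.

$296,948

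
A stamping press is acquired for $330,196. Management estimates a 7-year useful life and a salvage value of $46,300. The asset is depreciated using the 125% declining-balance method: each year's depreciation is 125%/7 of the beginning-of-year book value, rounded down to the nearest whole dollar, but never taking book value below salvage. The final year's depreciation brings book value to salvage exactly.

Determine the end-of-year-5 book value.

Depreciable base = $330,196 − $46,300 = $283,896.
Year 1: ⌊$330,196 × 125%/7⌋ = $58,963. Book value $271,233.
Year 2: ⌊$271,233 × 125%/7⌋ = $48,434. Book value $222,799.
Year 3: ⌊$222,799 × 125%/7⌋ = $39,785. Book value $183,014.
Year 4: ⌊$183,014 × 125%/7⌋ = $32,681. Book value $150,333.
Year 5: ⌊$150,333 × 125%/7⌋ = $26,845. Book value $123,488.

$123,488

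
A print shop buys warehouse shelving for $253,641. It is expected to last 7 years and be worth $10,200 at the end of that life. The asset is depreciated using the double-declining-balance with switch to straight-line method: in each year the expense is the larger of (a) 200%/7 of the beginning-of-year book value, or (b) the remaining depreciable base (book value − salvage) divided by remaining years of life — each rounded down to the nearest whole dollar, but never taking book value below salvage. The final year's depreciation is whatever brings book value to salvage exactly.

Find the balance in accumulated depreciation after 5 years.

Depreciable base = $253,641 − $10,200 = $243,441.
Year 1: DB = ⌊$253,641 × 200%/7⌋ = $72,468; SL = ⌊$243,441/7⌋ = $34,777 → take DB $72,468. Book value $181,173.
Year 2: DB = ⌊$181,173 × 200%/7⌋ = $51,763; SL = ⌊$170,973/6⌋ = $28,495 → take DB $51,763. Book value $129,410.
Year 3: DB = ⌊$129,410 × 200%/7⌋ = $36,974; SL = ⌊$119,210/5⌋ = $23,842 → take DB $36,974. Book value $92,436.
Year 4: DB = ⌊$92,436 × 200%/7⌋ = $26,410; SL = ⌊$82,236/4⌋ = $20,559 → take DB $26,410. Book value $66,026.
Year 5: DB = ⌊$66,026 × 200%/7⌋ = $18,864; SL = ⌊$55,826/3⌋ = $18,608 → take DB $18,864. Book value $47,162.
Accumulated through year 5 = $253,641 − $47,162 = $206,479.

$206,479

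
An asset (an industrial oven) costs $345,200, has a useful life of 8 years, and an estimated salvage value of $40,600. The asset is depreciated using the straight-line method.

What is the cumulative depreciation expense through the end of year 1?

Depreciable base = $345,200 − $40,600 = $304,600.
Annual expense = $304,600 / 8 = $38,075.
End of year 1: book value $307,125.
Accumulated through year 1 = $345,200 − $307,125 = $38,075.

$38,075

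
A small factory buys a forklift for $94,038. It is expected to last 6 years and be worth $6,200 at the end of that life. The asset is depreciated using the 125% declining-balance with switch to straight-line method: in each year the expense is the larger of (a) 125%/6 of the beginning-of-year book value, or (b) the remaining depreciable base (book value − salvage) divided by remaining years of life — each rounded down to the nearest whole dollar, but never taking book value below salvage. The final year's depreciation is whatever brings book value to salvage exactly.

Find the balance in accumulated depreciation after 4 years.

$61,468

Depreciable base = $94,038 − $6,200 = $87,838.
Year 1: DB = ⌊$94,038 × 125%/6⌋ = $19,591; SL = ⌊$87,838/6⌋ = $14,639 → take DB $19,591. Book value $74,447.
Year 2: DB = ⌊$74,447 × 125%/6⌋ = $15,509; SL = ⌊$68,247/5⌋ = $13,649 → take DB $15,509. Book value $58,938.
Year 3: DB = ⌊$58,938 × 125%/6⌋ = $12,278; SL = ⌊$52,738/4⌋ = $13,184 → take SL $13,184. Book value $45,754.
Year 4: DB = ⌊$45,754 × 125%/6⌋ = $9,532; SL = ⌊$39,554/3⌋ = $13,184 → take SL $13,184. Book value $32,570.
Accumulated through year 4 = $94,038 − $32,570 = $61,468.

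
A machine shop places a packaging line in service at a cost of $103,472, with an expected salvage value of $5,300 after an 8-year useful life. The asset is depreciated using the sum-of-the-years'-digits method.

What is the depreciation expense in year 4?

Depreciable base = $103,472 − $5,300 = $98,172.
Sum of the years' digits = 8+7+6+5+4+3+2+1 = 36.
Year 1: $98,172 × 8/36 = $21,816. Book value $81,656.
Year 2: $98,172 × 7/36 = $19,089. Book value $62,567.
Year 3: $98,172 × 6/36 = $16,362. Book value $46,205.
Year 4: $98,172 × 5/36 = $13,635. Book value $32,570.

$13,635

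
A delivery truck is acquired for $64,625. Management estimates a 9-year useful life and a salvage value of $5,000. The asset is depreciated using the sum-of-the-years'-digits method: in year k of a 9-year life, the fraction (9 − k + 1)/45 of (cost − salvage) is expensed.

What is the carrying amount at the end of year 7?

Depreciable base = $64,625 − $5,000 = $59,625.
Sum of the years' digits = 9+8+7+6+5+4+3+2+1 = 45.
Year 1: $59,625 × 9/45 = $11,925. Book value $52,700.
Year 2: $59,625 × 8/45 = $10,600. Book value $42,100.
Year 3: $59,625 × 7/45 = $9,275. Book value $32,825.
Year 4: $59,625 × 6/45 = $7,950. Book value $24,875.
Year 5: $59,625 × 5/45 = $6,625. Book value $18,250.
Year 6: $59,625 × 4/45 = $5,300. Book value $12,950.
Year 7: $59,625 × 3/45 = $3,975. Book value $8,975.

$8,975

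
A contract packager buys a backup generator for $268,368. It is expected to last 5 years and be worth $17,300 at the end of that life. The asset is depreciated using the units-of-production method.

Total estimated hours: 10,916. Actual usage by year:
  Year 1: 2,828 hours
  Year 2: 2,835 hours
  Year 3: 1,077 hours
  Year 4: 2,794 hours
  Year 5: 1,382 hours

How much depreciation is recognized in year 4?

$64,262

Depreciable base = $268,368 − $17,300 = $251,068.
Rate = $251,068 / 10,916 hours = $23 per hour.
Year 1: 2,828 × $23 = $65,044. Book value $203,324.
Year 2: 2,835 × $23 = $65,205. Book value $138,119.
Year 3: 1,077 × $23 = $24,771. Book value $113,348.
Year 4: 2,794 × $23 = $64,262. Book value $49,086.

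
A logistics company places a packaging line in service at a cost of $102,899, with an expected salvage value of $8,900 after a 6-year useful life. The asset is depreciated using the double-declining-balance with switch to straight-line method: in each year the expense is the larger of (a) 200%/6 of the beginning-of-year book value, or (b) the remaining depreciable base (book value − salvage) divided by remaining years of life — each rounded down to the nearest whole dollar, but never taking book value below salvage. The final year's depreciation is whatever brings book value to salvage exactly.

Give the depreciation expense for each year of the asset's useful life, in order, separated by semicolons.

$34,299; $22,866; $15,244; $10,163; $6,775; $4,652

Depreciable base = $102,899 − $8,900 = $93,999.
Year 1: DB = ⌊$102,899 × 200%/6⌋ = $34,299; SL = ⌊$93,999/6⌋ = $15,666 → take DB $34,299. Book value $68,600.
Year 2: DB = ⌊$68,600 × 200%/6⌋ = $22,866; SL = ⌊$59,700/5⌋ = $11,940 → take DB $22,866. Book value $45,734.
Year 3: DB = ⌊$45,734 × 200%/6⌋ = $15,244; SL = ⌊$36,834/4⌋ = $9,208 → take DB $15,244. Book value $30,490.
Year 4: DB = ⌊$30,490 × 200%/6⌋ = $10,163; SL = ⌊$21,590/3⌋ = $7,196 → take DB $10,163. Book value $20,327.
Year 5: DB = ⌊$20,327 × 200%/6⌋ = $6,775; SL = ⌊$11,427/2⌋ = $5,713 → take DB $6,775. Book value $13,552.
Year 6 (final): $13,552 − $8,900 = $4,652. Book value $8,900.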